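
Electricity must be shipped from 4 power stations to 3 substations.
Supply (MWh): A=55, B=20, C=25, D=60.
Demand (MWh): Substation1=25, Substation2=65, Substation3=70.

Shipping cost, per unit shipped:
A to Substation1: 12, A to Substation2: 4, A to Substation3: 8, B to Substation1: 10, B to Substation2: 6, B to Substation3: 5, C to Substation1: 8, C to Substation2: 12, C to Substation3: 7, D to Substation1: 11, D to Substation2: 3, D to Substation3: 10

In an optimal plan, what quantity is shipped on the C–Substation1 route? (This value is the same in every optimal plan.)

25

Optimal shipments:
  A→Substation2: 5 × 4 = 20
  A→Substation3: 50 × 8 = 400
  B→Substation3: 20 × 5 = 100
  C→Substation1: 25 × 8 = 200
  D→Substation2: 60 × 3 = 180
Total cost = 900.
So C→Substation1 carries 25 MWh.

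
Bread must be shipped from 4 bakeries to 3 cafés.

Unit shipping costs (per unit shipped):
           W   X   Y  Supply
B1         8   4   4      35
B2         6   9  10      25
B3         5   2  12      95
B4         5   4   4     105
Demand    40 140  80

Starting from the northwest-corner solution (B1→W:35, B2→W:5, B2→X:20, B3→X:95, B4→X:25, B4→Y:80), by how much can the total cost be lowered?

Current plan cost = 35·8 + 5·6 + 20·9 + 95·2 + 25·4 + 80·4 = 1100.
Optimal plan:
  B1->X: 35 × 4 = 140
  B2->W: 25 × 6 = 150
  B3->X: 95 × 2 = 190
  B4->W: 15 × 5 = 75
  B4->X: 10 × 4 = 40
  B4->Y: 80 × 4 = 320
Optimal cost = 915.
Saving = 1100 − 915 = 185.

185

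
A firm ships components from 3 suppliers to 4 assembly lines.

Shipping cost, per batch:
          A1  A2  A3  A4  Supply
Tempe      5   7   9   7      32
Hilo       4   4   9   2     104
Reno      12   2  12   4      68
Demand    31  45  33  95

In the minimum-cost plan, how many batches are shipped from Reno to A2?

45

The minimum-cost plan:
  Tempe→A3: 32 × 9 = 288
  Hilo→A1: 31 × 4 = 124
  Hilo→A3: 1 × 9 = 9
  Hilo→A4: 72 × 2 = 144
  Reno→A2: 45 × 2 = 90
  Reno→A4: 23 × 4 = 92
Total cost = 747.
So Reno→A2 carries 45 batches.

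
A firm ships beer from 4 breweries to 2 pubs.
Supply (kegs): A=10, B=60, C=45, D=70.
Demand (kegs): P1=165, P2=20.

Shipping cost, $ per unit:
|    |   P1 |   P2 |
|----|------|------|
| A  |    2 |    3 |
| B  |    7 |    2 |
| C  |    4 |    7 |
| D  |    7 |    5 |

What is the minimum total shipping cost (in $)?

Optimal allocation:
  A→P1: 10 × $2 = $20
  B→P1: 40 × $7 = $280
  B→P2: 20 × $2 = $40
  C→P1: 45 × $4 = $180
  D→P1: 70 × $7 = $490
Total = 20 + 280 + 40 + 180 + 490 = $1010.
(Supply check: A ships 10; B ships 60; C ships 45; D ships 70.)

1010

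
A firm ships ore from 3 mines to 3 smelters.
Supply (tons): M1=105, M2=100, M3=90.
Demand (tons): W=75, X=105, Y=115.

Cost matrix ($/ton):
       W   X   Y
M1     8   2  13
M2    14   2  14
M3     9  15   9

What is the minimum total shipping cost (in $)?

Optimal allocation:
  M1 to W: 75 × $8 = $600
  M1 to X: 5 × $2 = $10
  M1 to Y: 25 × $13 = $325
  M2 to X: 100 × $2 = $200
  M3 to Y: 90 × $9 = $810
Total = 600 + 10 + 325 + 200 + 810 = $1945.

1945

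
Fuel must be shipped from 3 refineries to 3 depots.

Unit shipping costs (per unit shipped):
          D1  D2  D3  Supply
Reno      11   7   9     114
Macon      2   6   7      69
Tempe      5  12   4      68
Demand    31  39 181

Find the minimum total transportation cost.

1548

An optimal shipping plan:
  Reno to D2: 39 × 7 = 273
  Reno to D3: 75 × 9 = 675
  Macon to D1: 31 × 2 = 62
  Macon to D3: 38 × 7 = 266
  Tempe to D3: 68 × 4 = 272
Total = 273 + 675 + 62 + 266 + 272 = 1548.
(Supply check: Reno ships 114; Macon ships 69; Tempe ships 68.)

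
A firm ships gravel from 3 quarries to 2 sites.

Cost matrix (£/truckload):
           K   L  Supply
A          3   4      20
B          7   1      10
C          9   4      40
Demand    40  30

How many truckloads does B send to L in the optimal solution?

Solving gives:
  A->K: 20 × £3 = £60
  B->L: 10 × £1 = £10
  C->K: 20 × £9 = £180
  C->L: 20 × £4 = £80
Total cost = £330.
So B→L carries 10 truckloads.

10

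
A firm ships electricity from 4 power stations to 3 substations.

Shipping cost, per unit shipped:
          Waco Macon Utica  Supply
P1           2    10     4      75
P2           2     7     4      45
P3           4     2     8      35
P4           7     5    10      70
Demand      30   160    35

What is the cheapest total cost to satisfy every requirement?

1035

A cheapest plan:
  P1→Waco: 30 × 2 = 60
  P1→Macon: 10 × 10 = 100
  P1→Utica: 35 × 4 = 140
  P2→Macon: 45 × 7 = 315
  P3→Macon: 35 × 2 = 70
  P4→Macon: 70 × 5 = 350
Total = 60 + 100 + 140 + 315 + 70 + 350 = 1035.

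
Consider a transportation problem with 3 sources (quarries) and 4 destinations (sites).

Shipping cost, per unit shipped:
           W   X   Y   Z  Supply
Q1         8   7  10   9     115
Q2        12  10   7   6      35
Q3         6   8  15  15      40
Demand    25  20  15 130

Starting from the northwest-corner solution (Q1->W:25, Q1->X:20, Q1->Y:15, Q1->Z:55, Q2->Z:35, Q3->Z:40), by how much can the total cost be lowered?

Current plan cost = 25·8 + 20·7 + 15·10 + 55·9 + 35·6 + 40·15 = 1795.
Optimal plan:
  Q1–X: 5 truckloads
  Q1–Z: 110 truckloads
  Q2–Y: 15 truckloads
  Q2–Z: 20 truckloads
  Q3–W: 25 truckloads
  Q3–X: 15 truckloads
Optimal cost = 1520.
Saving = 1795 − 1520 = 275.

275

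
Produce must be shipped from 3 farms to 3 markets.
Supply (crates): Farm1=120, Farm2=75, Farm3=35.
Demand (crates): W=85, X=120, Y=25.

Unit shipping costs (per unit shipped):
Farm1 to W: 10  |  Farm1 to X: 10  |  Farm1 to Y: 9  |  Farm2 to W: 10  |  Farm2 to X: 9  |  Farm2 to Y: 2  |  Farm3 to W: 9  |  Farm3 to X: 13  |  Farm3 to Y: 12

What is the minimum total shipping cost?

2015

One minimum-cost allocation:
  Farm1 to W: 50 × 10 = 500
  Farm1 to X: 70 × 10 = 700
  Farm2 to X: 50 × 9 = 450
  Farm2 to Y: 25 × 2 = 50
  Farm3 to W: 35 × 9 = 315
Total = 500 + 700 + 450 + 50 + 315 = 2015.
(Supply check: Farm1 ships 120; Farm2 ships 75; Farm3 ships 35.)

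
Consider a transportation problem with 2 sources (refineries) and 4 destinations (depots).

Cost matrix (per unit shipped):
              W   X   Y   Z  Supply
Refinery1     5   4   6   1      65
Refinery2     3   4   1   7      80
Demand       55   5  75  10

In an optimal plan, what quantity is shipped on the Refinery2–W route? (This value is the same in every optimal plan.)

Optimal shipments:
  Refinery1->W: 50 × 5 = 250
  Refinery1->X: 5 × 4 = 20
  Refinery1->Z: 10 × 1 = 10
  Refinery2->W: 5 × 3 = 15
  Refinery2->Y: 75 × 1 = 75
Total cost = 370.
So Refinery2→W carries 5 kL.

5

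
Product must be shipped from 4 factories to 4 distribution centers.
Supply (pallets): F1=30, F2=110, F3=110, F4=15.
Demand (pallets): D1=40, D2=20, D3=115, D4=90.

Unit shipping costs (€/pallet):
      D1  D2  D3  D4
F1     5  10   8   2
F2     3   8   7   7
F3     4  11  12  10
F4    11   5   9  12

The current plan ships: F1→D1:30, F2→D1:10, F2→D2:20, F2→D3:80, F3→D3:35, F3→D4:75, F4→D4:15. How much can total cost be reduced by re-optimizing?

470

Current plan cost = 30·5 + 10·3 + 20·8 + 80·7 + 35·12 + 75·10 + 15·12 = €2250.
Optimal plan:
  F1 to D4: 30 × €2 = €60
  F2 to D3: 110 × €7 = €770
  F3 to D1: 40 × €4 = €160
  F3 to D2: 5 × €11 = €55
  F3 to D3: 5 × €12 = €60
  F3 to D4: 60 × €10 = €600
  F4 to D2: 15 × €5 = €75
Optimal cost = €1780.
Saving = 2250 − 1780 = €470.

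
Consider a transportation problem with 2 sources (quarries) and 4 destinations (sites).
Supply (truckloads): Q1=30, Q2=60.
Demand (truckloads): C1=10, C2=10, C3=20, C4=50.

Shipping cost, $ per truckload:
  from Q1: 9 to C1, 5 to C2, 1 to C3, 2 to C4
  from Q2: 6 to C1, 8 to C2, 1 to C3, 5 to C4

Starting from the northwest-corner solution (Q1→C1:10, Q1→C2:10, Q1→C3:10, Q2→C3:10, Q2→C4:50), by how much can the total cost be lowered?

90

Current plan cost = 10·9 + 10·5 + 10·1 + 10·1 + 50·5 = $410.
Optimal plan:
  Q1 to C2: 10 × $5 = $50
  Q1 to C4: 20 × $2 = $40
  Q2 to C1: 10 × $6 = $60
  Q2 to C3: 20 × $1 = $20
  Q2 to C4: 30 × $5 = $150
Optimal cost = $320.
Saving = 410 − 320 = $90.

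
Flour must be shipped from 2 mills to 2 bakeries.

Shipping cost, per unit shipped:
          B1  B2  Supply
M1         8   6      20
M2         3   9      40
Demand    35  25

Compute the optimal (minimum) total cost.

270

An optimal shipping plan:
  M1–B2: 20 × 6 = 120
  M2–B1: 35 × 3 = 105
  M2–B2: 5 × 9 = 45
Total = 120 + 105 + 45 = 270.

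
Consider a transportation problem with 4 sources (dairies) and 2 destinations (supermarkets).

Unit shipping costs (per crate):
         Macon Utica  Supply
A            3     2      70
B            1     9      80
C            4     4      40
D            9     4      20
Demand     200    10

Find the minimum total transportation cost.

580

One minimum-cost allocation:
  A to Macon: 70 × 3 = 210
  B to Macon: 80 × 1 = 80
  C to Macon: 40 × 4 = 160
  D to Macon: 10 × 9 = 90
  D to Utica: 10 × 4 = 40
Total = 210 + 80 + 160 + 90 + 40 = 580.
(Supply check: A ships 70; B ships 80; C ships 40; D ships 20.)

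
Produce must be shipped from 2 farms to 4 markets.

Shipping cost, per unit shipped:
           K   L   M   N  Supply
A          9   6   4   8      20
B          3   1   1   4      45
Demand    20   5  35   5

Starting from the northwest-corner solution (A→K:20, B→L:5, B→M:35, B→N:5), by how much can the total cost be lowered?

60

Current plan cost = 20·9 + 5·1 + 35·1 + 5·4 = 240.
Optimal plan:
  A–M: 20 × 4 = 80
  B–K: 20 × 3 = 60
  B–L: 5 × 1 = 5
  B–M: 15 × 1 = 15
  B–N: 5 × 4 = 20
Optimal cost = 180.
Saving = 240 − 180 = 60.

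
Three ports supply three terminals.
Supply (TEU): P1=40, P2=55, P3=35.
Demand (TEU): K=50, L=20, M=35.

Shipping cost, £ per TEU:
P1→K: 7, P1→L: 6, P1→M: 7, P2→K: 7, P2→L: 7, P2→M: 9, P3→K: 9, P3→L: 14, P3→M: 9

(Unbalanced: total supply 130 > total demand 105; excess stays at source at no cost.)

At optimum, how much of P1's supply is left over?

An optimal plan:
  P1->L: 15 × £6 = £90
  P1->M: 25 × £7 = £175
  P2->K: 50 × £7 = £350
  P2->L: 5 × £7 = £35
  P3->M: 10 × £9 = £90
Total cost = £740.
P1 ships 40 of its 40, leaving 0.

0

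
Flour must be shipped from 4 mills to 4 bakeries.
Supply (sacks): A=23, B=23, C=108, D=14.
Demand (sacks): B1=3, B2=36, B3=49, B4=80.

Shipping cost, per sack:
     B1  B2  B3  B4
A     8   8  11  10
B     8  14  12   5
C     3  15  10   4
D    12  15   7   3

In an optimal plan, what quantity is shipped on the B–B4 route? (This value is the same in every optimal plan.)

10

The minimum-cost plan:
  A->B2: 23 sacks
  B->B2: 13 sacks
  B->B4: 10 sacks
  C->B1: 3 sacks
  C->B3: 35 sacks
  C->B4: 70 sacks
  D->B3: 14 sacks
Total cost = 1153.
So B→B4 carries 10 sacks.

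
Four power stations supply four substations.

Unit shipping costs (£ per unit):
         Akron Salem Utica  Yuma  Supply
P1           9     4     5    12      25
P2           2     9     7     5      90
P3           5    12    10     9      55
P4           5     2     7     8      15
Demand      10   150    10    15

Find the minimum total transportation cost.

1450

One minimum-cost allocation:
  P1->Salem: 25 × £4 = £100
  P2->Salem: 75 × £9 = £675
  P2->Yuma: 15 × £5 = £75
  P3->Akron: 10 × £5 = £50
  P3->Salem: 35 × £12 = £420
  P3->Utica: 10 × £10 = £100
  P4->Salem: 15 × £2 = £30
Total = 100 + 675 + 75 + 50 + 420 + 100 + 30 = £1450.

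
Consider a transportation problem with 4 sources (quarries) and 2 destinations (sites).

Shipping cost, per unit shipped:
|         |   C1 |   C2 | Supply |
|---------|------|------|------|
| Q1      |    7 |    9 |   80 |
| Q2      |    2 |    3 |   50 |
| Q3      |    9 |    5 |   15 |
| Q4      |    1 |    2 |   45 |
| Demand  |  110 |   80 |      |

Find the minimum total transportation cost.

845

Optimal allocation:
  Q1→C1: 80 truckloads
  Q2→C1: 30 truckloads
  Q2→C2: 20 truckloads
  Q3→C2: 15 truckloads
  Q4→C2: 45 truckloads
Total cost = 845.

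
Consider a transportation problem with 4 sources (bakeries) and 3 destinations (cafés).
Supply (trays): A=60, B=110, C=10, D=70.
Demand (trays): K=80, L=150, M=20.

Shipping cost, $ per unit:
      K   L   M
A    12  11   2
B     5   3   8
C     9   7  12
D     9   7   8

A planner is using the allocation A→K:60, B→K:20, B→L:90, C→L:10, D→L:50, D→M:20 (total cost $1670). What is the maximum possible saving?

Current plan cost = 60·12 + 20·5 + 90·3 + 10·7 + 50·7 + 20·8 = $1670.
Optimal plan:
  A->K: 40 trays
  A->M: 20 trays
  B->K: 30 trays
  B->L: 80 trays
  C->K: 10 trays
  D->L: 70 trays
Optimal cost = $1490.
Saving = 1670 − 1490 = $180.

180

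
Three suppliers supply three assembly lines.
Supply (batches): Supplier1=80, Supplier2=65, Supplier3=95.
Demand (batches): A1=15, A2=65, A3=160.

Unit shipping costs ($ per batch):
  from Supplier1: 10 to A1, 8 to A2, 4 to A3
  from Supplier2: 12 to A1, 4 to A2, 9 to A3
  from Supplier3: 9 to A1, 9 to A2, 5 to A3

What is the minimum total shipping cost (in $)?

An optimal shipping plan:
  Supplier1–A3: 80 × $4 = $320
  Supplier2–A2: 65 × $4 = $260
  Supplier3–A1: 15 × $9 = $135
  Supplier3–A3: 80 × $5 = $400
Total = 320 + 260 + 135 + 400 = $1115.

1115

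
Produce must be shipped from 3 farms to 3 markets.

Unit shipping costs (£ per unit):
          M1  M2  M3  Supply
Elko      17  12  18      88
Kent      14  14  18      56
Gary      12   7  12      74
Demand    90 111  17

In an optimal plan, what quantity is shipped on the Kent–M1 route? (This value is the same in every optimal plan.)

Solving gives:
  Elko->M2: 88 × £12 = £1056
  Kent->M1: 56 × £14 = £784
  Gary->M1: 34 × £12 = £408
  Gary->M2: 23 × £7 = £161
  Gary->M3: 17 × £12 = £204
Total cost = £2613.
So Kent→M1 carries 56 crates.

56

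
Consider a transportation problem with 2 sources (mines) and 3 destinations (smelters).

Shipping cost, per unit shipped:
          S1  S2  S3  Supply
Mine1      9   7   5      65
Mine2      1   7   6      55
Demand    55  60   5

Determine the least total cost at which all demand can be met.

500

Optimal allocation:
  Mine1->S2: 60 × 7 = 420
  Mine1->S3: 5 × 5 = 25
  Mine2->S1: 55 × 1 = 55
Total = 420 + 25 + 55 = 500.
(Supply check: Mine1 ships 65; Mine2 ships 55.)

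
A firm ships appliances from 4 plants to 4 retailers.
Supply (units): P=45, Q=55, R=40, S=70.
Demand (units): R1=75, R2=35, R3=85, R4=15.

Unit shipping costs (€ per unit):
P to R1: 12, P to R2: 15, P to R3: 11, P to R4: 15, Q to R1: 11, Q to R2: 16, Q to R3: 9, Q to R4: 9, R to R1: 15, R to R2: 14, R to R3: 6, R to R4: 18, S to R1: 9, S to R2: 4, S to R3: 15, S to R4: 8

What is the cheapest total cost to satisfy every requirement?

A cheapest plan:
  P–R1: 40 units
  P–R3: 5 units
  Q–R3: 40 units
  Q–R4: 15 units
  R–R3: 40 units
  S–R1: 35 units
  S–R2: 35 units
Total cost = €1725.
(Supply check: P ships 45; Q ships 55; R ships 40; S ships 70.)

1725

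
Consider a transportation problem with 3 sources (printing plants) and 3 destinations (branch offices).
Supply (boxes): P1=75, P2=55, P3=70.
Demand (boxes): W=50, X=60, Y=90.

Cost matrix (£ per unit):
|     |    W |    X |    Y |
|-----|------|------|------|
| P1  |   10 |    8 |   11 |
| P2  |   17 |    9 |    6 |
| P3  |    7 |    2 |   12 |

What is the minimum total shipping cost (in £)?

1305

An optimal shipping plan:
  P1→W: 40 boxes
  P1→Y: 35 boxes
  P2→Y: 55 boxes
  P3→W: 10 boxes
  P3→X: 60 boxes
Total cost = £1305.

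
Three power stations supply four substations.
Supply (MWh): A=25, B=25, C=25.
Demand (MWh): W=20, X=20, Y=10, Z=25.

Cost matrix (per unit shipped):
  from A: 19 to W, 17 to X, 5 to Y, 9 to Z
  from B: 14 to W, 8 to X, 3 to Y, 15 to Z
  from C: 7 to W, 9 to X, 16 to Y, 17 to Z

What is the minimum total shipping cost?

A cheapest plan:
  A→Z: 25 × 9 = 225
  B→X: 15 × 8 = 120
  B→Y: 10 × 3 = 30
  C→W: 20 × 7 = 140
  C→X: 5 × 9 = 45
Total = 225 + 120 + 30 + 140 + 45 = 560.

560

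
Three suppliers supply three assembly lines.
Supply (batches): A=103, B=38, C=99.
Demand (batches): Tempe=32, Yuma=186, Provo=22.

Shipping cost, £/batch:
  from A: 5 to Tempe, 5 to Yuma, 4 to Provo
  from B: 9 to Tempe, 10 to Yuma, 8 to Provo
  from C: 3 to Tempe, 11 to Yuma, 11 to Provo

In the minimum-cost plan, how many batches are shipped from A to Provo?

Optimal shipments:
  A->Yuma: 103 batches
  B->Yuma: 16 batches
  B->Provo: 22 batches
  C->Tempe: 32 batches
  C->Yuma: 67 batches
Total cost = £1684.
The route A→Provo is not used.

0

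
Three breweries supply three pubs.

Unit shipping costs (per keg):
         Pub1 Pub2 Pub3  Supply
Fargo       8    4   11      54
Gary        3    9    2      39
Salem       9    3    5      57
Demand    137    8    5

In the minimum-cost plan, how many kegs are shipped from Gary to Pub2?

0

Solving gives:
  Fargo–Pub1: 54 kegs
  Gary–Pub1: 39 kegs
  Salem–Pub1: 44 kegs
  Salem–Pub2: 8 kegs
  Salem–Pub3: 5 kegs
Total cost = 994.
The route Gary→Pub2 is not used.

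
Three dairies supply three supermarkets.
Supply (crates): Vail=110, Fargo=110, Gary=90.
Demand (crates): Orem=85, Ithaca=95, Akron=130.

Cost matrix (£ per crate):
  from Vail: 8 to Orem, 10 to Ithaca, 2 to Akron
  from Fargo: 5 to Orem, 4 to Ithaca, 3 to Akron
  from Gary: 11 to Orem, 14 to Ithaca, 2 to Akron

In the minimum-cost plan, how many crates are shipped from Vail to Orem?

70

Optimal shipments:
  Vail→Orem: 70 × £8 = £560
  Vail→Akron: 40 × £2 = £80
  Fargo→Orem: 15 × £5 = £75
  Fargo→Ithaca: 95 × £4 = £380
  Gary→Akron: 90 × £2 = £180
Total cost = £1275.
So Vail→Orem carries 70 crates.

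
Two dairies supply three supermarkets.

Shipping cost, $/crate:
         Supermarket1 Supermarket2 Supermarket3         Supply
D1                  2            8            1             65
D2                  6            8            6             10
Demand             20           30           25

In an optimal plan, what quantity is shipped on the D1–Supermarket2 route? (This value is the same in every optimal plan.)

20

Solving gives:
  D1 to Supermarket1: 20 crates
  D1 to Supermarket2: 20 crates
  D1 to Supermarket3: 25 crates
  D2 to Supermarket2: 10 crates
Total cost = $305.
So D1→Supermarket2 carries 20 crates.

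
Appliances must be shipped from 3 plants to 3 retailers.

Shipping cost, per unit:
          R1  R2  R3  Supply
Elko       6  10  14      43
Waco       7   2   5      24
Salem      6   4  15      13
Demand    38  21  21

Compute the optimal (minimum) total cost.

One minimum-cost allocation:
  Elko–R1: 38 × 6 = 228
  Elko–R2: 5 × 10 = 50
  Waco–R2: 3 × 2 = 6
  Waco–R3: 21 × 5 = 105
  Salem–R2: 13 × 4 = 52
Total = 228 + 50 + 6 + 105 + 52 = 441.

441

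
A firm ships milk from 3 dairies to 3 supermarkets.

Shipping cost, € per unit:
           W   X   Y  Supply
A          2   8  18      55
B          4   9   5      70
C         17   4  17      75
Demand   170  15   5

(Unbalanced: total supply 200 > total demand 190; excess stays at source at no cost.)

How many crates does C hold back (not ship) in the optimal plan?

10

Minimum-cost shipments:
  A to W: 55 × €2 = €110
  B to W: 70 × €4 = €280
  C to W: 45 × €17 = €765
  C to X: 15 × €4 = €60
  C to Y: 5 × €17 = €85
Total cost = €1300.
C ships 65 of its 75, leaving 10.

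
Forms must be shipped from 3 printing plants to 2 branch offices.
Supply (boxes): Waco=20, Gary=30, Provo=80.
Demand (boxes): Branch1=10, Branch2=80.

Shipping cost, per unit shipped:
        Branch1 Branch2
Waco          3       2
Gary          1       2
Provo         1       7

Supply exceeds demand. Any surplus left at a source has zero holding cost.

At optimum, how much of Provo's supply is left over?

Minimum-cost shipments:
  Waco→Branch2: 20 boxes
  Gary→Branch2: 30 boxes
  Provo→Branch1: 10 boxes
  Provo→Branch2: 30 boxes
Total cost = 320.
Provo ships 40 of its 80, leaving 40.

40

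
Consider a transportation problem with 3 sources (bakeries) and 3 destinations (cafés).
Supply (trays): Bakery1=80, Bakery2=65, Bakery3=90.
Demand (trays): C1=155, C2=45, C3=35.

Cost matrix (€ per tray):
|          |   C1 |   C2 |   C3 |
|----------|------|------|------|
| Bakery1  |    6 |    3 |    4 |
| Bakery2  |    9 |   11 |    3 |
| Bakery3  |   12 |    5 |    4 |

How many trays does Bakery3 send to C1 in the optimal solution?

10

Optimal shipments:
  Bakery1–C1: 80 × €6 = €480
  Bakery2–C1: 65 × €9 = €585
  Bakery3–C1: 10 × €12 = €120
  Bakery3–C2: 45 × €5 = €225
  Bakery3–C3: 35 × €4 = €140
Total cost = €1550.
So Bakery3→C1 carries 10 trays.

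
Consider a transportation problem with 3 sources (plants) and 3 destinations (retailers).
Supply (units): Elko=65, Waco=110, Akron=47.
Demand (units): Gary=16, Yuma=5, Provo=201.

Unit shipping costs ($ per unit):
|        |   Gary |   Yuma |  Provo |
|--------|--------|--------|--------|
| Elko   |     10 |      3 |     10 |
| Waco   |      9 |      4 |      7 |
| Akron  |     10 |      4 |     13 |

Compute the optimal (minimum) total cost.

An optimal shipping plan:
  Elko->Provo: 65 × $10 = $650
  Waco->Provo: 110 × $7 = $770
  Akron->Gary: 16 × $10 = $160
  Akron->Yuma: 5 × $4 = $20
  Akron->Provo: 26 × $13 = $338
Total = 650 + 770 + 160 + 20 + 338 = $1938.
(Supply check: Elko ships 65; Waco ships 110; Akron ships 47.)

1938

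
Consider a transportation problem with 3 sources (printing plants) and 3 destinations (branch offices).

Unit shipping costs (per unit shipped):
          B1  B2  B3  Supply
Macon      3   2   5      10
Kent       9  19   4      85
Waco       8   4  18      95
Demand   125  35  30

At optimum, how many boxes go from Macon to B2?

Solving gives:
  Macon→B1: 10 × 3 = 30
  Kent→B1: 55 × 9 = 495
  Kent→B3: 30 × 4 = 120
  Waco→B1: 60 × 8 = 480
  Waco→B2: 35 × 4 = 140
Total cost = 1265.
The route Macon→B2 is not used.

0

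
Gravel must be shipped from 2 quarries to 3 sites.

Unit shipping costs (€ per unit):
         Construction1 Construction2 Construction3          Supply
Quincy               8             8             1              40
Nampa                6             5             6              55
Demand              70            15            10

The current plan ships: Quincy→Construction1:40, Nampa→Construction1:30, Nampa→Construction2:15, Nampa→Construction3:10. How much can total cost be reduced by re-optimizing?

Current plan cost = 40·8 + 30·6 + 15·5 + 10·6 = €635.
Optimal plan:
  Quincy->Construction1: 30 truckloads
  Quincy->Construction3: 10 truckloads
  Nampa->Construction1: 40 truckloads
  Nampa->Construction2: 15 truckloads
Optimal cost = €565.
Saving = 635 − 565 = €70.

70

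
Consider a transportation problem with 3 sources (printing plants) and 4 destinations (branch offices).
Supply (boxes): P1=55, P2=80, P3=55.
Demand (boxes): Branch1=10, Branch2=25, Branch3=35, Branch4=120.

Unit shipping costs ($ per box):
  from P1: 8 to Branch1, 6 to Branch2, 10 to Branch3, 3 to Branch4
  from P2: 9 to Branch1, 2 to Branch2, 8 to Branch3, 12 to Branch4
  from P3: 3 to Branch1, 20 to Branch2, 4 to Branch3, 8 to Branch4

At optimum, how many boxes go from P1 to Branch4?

The minimum-cost plan:
  P1–Branch4: 55 × $3 = $165
  P2–Branch2: 25 × $2 = $50
  P2–Branch4: 55 × $12 = $660
  P3–Branch1: 10 × $3 = $30
  P3–Branch3: 35 × $4 = $140
  P3–Branch4: 10 × $8 = $80
Total cost = $1125.
So P1→Branch4 carries 55 boxes.

55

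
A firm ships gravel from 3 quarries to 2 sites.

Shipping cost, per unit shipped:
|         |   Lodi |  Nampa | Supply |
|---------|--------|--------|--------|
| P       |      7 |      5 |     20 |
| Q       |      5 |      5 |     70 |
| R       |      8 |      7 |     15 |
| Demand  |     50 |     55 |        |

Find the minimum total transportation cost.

Optimal allocation:
  P to Nampa: 20 × 5 = 100
  Q to Lodi: 50 × 5 = 250
  Q to Nampa: 20 × 5 = 100
  R to Nampa: 15 × 7 = 105
Total = 100 + 250 + 100 + 105 = 555.
(Supply check: P ships 20; Q ships 70; R ships 15.)

555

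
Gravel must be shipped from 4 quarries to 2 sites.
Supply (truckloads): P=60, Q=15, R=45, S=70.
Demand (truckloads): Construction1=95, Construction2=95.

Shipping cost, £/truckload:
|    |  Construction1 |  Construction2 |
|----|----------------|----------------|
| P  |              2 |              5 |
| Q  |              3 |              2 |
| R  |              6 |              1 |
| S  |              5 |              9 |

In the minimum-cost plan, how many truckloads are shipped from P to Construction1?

Solving gives:
  P→Construction1: 25 × £2 = £50
  P→Construction2: 35 × £5 = £175
  Q→Construction2: 15 × £2 = £30
  R→Construction2: 45 × £1 = £45
  S→Construction1: 70 × £5 = £350
Total cost = £650.
So P→Construction1 carries 25 truckloads.

25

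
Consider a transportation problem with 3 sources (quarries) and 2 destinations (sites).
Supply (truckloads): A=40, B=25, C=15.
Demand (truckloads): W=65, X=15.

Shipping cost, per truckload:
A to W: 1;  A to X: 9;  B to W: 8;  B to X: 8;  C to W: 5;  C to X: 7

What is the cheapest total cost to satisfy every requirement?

Optimal allocation:
  A–W: 40 × 1 = 40
  B–W: 10 × 8 = 80
  B–X: 15 × 8 = 120
  C–W: 15 × 5 = 75
Total = 40 + 80 + 120 + 75 = 315.
(Supply check: A ships 40; B ships 25; C ships 15.)

315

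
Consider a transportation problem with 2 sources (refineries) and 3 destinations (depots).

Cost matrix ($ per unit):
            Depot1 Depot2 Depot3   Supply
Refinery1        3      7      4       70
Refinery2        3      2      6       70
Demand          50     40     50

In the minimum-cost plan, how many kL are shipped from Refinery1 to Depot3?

50

Optimal shipments:
  Refinery1–Depot1: 20 × $3 = $60
  Refinery1–Depot3: 50 × $4 = $200
  Refinery2–Depot1: 30 × $3 = $90
  Refinery2–Depot2: 40 × $2 = $80
Total cost = $430.
So Refinery1→Depot3 carries 50 kL.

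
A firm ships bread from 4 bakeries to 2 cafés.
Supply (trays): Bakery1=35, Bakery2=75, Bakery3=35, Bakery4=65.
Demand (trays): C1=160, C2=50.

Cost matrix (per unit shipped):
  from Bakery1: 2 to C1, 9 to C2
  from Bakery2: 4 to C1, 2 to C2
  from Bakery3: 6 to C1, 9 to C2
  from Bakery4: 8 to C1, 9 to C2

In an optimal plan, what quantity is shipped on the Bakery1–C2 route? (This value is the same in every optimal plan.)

0

Optimal shipments:
  Bakery1 to C1: 35 × 2 = 70
  Bakery2 to C1: 25 × 4 = 100
  Bakery2 to C2: 50 × 2 = 100
  Bakery3 to C1: 35 × 6 = 210
  Bakery4 to C1: 65 × 8 = 520
Total cost = 1000.
The route Bakery1→C2 is not used.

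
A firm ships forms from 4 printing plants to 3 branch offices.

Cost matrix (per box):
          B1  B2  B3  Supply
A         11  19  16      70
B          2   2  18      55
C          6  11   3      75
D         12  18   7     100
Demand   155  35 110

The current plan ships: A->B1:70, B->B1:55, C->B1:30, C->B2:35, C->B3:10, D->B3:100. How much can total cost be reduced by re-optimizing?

Current plan cost = 70·11 + 55·2 + 30·6 + 35·11 + 10·3 + 100·7 = 2175.
Optimal plan:
  A→B1: 70 × 11 = 770
  B→B1: 20 × 2 = 40
  B→B2: 35 × 2 = 70
  C→B1: 65 × 6 = 390
  C→B3: 10 × 3 = 30
  D→B3: 100 × 7 = 700
Optimal cost = 2000.
Saving = 2175 − 2000 = 175.

175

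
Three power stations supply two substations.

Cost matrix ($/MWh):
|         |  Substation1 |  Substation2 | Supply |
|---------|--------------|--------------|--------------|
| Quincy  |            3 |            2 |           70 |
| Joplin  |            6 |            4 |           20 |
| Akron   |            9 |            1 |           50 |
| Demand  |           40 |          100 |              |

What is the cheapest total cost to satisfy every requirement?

A cheapest plan:
  Quincy->Substation1: 40 MWh
  Quincy->Substation2: 30 MWh
  Joplin->Substation2: 20 MWh
  Akron->Substation2: 50 MWh
Total cost = $310.

310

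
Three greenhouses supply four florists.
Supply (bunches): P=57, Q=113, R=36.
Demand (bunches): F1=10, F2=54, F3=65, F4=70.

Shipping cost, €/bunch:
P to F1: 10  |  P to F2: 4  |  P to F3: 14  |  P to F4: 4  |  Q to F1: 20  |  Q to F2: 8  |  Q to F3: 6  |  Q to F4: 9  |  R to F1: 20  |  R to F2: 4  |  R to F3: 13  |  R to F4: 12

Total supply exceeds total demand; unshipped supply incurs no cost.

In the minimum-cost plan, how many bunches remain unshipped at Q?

Minimum-cost shipments:
  P→F1: 10 × €10 = €100
  P→F4: 47 × €4 = €188
  Q→F2: 18 × €8 = €144
  Q→F3: 65 × €6 = €390
  Q→F4: 23 × €9 = €207
  R→F2: 36 × €4 = €144
Total cost = €1173.
Q ships 106 of its 113, leaving 7.

7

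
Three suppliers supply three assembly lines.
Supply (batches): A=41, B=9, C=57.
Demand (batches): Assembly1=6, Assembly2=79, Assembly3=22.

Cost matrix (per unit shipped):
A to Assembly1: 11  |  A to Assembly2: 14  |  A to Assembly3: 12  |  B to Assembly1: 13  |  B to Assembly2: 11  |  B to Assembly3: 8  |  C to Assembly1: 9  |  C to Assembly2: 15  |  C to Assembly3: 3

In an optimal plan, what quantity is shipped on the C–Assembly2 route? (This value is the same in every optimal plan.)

29

Solving gives:
  A to Assembly2: 41 × 14 = 574
  B to Assembly2: 9 × 11 = 99
  C to Assembly1: 6 × 9 = 54
  C to Assembly2: 29 × 15 = 435
  C to Assembly3: 22 × 3 = 66
Total cost = 1228.
So C→Assembly2 carries 29 batches.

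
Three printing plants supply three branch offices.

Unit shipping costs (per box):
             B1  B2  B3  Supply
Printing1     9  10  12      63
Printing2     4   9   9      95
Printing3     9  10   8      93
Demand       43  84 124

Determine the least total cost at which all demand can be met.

A cheapest plan:
  Printing1→B2: 63 × 10 = 630
  Printing2→B1: 43 × 4 = 172
  Printing2→B2: 21 × 9 = 189
  Printing2→B3: 31 × 9 = 279
  Printing3→B3: 93 × 8 = 744
Total = 630 + 172 + 189 + 279 + 744 = 2014.
(Supply check: Printing1 ships 63; Printing2 ships 95; Printing3 ships 93.)

2014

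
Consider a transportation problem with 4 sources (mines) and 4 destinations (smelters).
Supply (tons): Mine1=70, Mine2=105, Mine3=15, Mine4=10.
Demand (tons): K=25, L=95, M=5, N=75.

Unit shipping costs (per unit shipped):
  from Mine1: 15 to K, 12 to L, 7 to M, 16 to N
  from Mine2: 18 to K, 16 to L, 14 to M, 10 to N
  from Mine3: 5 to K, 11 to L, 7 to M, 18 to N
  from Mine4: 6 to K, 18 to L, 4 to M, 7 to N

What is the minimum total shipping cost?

2180

A cheapest plan:
  Mine1–L: 65 tons
  Mine1–M: 5 tons
  Mine2–L: 30 tons
  Mine2–N: 75 tons
  Mine3–K: 15 tons
  Mine4–K: 10 tons
Total cost = 2180.
(Supply check: Mine1 ships 70; Mine2 ships 105; Mine3 ships 15; Mine4 ships 10.)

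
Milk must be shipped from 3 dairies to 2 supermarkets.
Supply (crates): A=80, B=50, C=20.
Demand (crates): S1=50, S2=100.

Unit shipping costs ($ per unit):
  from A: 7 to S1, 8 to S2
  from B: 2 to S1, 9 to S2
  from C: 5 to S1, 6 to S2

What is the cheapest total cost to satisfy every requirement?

One minimum-cost allocation:
  A→S2: 80 × $8 = $640
  B→S1: 50 × $2 = $100
  C→S2: 20 × $6 = $120
Total = 640 + 100 + 120 = $860.

860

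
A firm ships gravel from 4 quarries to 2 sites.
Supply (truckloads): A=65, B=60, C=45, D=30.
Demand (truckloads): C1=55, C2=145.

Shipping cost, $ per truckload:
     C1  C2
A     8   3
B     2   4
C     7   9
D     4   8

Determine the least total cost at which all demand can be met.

910

One minimum-cost allocation:
  A to C2: 65 × $3 = $195
  B to C1: 25 × $2 = $50
  B to C2: 35 × $4 = $140
  C to C2: 45 × $9 = $405
  D to C1: 30 × $4 = $120
Total = 195 + 50 + 140 + 405 + 120 = $910.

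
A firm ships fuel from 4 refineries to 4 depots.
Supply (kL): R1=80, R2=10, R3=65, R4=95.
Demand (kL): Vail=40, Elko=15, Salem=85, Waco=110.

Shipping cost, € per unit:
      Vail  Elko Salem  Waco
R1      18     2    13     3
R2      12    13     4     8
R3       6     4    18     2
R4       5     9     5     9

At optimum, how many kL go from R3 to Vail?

The minimum-cost plan:
  R1–Elko: 15 × €2 = €30
  R1–Waco: 65 × €3 = €195
  R2–Salem: 10 × €4 = €40
  R3–Vail: 20 × €6 = €120
  R3–Waco: 45 × €2 = €90
  R4–Vail: 20 × €5 = €100
  R4–Salem: 75 × €5 = €375
Total cost = €950.
So R3→Vail carries 20 kL.

20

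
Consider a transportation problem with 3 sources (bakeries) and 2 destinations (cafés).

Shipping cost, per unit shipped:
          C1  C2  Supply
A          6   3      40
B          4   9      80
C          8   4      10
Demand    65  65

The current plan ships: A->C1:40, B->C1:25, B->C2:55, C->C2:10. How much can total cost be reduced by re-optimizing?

Current plan cost = 40·6 + 25·4 + 55·9 + 10·4 = 875.
Optimal plan:
  A→C2: 40 × 3 = 120
  B→C1: 65 × 4 = 260
  B→C2: 15 × 9 = 135
  C→C2: 10 × 4 = 40
Optimal cost = 555.
Saving = 875 − 555 = 320.

320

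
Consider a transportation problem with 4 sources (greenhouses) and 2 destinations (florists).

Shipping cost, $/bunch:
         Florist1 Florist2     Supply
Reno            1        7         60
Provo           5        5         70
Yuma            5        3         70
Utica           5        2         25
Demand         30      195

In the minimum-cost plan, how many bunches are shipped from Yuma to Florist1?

0

Optimal shipments:
  Reno to Florist1: 30 × $1 = $30
  Reno to Florist2: 30 × $7 = $210
  Provo to Florist2: 70 × $5 = $350
  Yuma to Florist2: 70 × $3 = $210
  Utica to Florist2: 25 × $2 = $50
Total cost = $850.
The route Yuma→Florist1 is not used.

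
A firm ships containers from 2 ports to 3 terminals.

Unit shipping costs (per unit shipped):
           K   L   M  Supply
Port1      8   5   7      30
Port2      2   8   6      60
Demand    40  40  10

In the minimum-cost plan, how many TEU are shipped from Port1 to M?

0

Solving gives:
  Port1->L: 30 × 5 = 150
  Port2->K: 40 × 2 = 80
  Port2->L: 10 × 8 = 80
  Port2->M: 10 × 6 = 60
Total cost = 370.
The route Port1→M is not used.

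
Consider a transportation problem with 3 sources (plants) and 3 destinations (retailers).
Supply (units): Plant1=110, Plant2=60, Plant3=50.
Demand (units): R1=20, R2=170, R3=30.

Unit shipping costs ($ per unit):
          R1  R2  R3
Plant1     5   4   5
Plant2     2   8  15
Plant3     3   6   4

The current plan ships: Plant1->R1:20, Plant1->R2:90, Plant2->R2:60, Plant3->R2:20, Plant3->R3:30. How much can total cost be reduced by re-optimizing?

Current plan cost = 20·5 + 90·4 + 60·8 + 20·6 + 30·4 = $1180.
Optimal plan:
  Plant1 to R2: 110 × $4 = $440
  Plant2 to R1: 20 × $2 = $40
  Plant2 to R2: 40 × $8 = $320
  Plant3 to R2: 20 × $6 = $120
  Plant3 to R3: 30 × $4 = $120
Optimal cost = $1040.
Saving = 1180 − 1040 = $140.

140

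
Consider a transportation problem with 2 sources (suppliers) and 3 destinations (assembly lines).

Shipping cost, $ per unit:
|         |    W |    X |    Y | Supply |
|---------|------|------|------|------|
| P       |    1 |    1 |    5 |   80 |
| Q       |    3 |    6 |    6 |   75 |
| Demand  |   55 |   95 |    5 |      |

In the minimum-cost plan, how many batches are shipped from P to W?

0

Optimal shipments:
  P–X: 80 × $1 = $80
  Q–W: 55 × $3 = $165
  Q–X: 15 × $6 = $90
  Q–Y: 5 × $6 = $30
Total cost = $365.
The route P→W is not used.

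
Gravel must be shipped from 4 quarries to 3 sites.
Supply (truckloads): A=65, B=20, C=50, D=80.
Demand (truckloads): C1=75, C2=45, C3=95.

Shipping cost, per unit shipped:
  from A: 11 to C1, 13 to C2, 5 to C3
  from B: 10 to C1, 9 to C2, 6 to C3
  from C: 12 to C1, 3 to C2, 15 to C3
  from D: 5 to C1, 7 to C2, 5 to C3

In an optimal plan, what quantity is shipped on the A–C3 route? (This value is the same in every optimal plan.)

65

Solving gives:
  A->C3: 65 × 5 = 325
  B->C3: 20 × 6 = 120
  C->C1: 5 × 12 = 60
  C->C2: 45 × 3 = 135
  D->C1: 70 × 5 = 350
  D->C3: 10 × 5 = 50
Total cost = 1040.
So A→C3 carries 65 truckloads.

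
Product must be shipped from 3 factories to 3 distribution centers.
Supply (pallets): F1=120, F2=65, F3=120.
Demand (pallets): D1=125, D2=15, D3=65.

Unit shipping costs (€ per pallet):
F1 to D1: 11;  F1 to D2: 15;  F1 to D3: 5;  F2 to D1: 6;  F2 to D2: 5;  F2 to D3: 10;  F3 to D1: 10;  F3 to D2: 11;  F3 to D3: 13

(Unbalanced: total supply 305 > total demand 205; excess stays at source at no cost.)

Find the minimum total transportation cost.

One minimum-cost allocation:
  F1→D3: 65 × €5 = €325
  F2→D1: 50 × €6 = €300
  F2→D2: 15 × €5 = €75
  F3→D1: 75 × €10 = €750
Total = 325 + 300 + 75 + 750 = €1450.

1450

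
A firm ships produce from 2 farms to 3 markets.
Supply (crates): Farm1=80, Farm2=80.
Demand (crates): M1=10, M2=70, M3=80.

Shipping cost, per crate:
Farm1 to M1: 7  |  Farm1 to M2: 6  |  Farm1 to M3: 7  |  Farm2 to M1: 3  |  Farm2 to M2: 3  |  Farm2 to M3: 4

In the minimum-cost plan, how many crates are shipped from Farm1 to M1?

0

Solving gives:
  Farm1 to M2: 70 × 6 = 420
  Farm1 to M3: 10 × 7 = 70
  Farm2 to M1: 10 × 3 = 30
  Farm2 to M3: 70 × 4 = 280
Total cost = 800.
The route Farm1→M1 is not used.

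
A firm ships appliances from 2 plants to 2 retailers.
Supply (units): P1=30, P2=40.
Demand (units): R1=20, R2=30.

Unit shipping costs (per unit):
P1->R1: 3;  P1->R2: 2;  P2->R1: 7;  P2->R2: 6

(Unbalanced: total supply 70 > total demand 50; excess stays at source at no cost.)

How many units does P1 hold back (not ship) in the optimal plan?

Minimum-cost shipments:
  P1 to R1: 20 × 3 = 60
  P1 to R2: 10 × 2 = 20
  P2 to R2: 20 × 6 = 120
Total cost = 200.
P1 ships 30 of its 30, leaving 0.

0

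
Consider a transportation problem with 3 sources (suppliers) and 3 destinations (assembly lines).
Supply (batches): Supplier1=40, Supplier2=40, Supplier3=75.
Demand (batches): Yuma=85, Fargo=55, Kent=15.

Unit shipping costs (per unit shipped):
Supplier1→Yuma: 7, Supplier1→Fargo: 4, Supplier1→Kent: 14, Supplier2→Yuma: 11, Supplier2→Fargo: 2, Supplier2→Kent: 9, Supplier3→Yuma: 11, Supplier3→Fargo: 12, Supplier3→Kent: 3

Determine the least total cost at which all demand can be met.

Optimal allocation:
  Supplier1 to Yuma: 25 batches
  Supplier1 to Fargo: 15 batches
  Supplier2 to Fargo: 40 batches
  Supplier3 to Yuma: 60 batches
  Supplier3 to Kent: 15 batches
Total cost = 1020.
(Supply check: Supplier1 ships 40; Supplier2 ships 40; Supplier3 ships 75.)

1020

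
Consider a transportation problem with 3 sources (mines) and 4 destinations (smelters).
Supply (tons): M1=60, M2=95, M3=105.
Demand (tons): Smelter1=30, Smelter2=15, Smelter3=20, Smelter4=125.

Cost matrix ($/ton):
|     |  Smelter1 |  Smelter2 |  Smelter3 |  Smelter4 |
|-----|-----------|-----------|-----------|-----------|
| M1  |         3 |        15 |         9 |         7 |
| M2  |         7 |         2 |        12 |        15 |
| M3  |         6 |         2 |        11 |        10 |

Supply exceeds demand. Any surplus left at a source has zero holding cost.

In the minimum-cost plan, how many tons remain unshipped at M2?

70

An optimal plan:
  M1–Smelter1: 20 tons
  M1–Smelter4: 40 tons
  M2–Smelter1: 10 tons
  M2–Smelter2: 15 tons
  M3–Smelter3: 20 tons
  M3–Smelter4: 85 tons
Total cost = $1510.
M2 ships 25 of its 95, leaving 70.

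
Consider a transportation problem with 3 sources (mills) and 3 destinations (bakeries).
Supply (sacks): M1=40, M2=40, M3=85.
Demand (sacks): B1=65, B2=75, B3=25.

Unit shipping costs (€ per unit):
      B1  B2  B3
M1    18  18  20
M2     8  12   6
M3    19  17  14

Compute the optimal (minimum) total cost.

Optimal allocation:
  M1–B1: 25 sacks
  M1–B2: 15 sacks
  M2–B1: 40 sacks
  M3–B2: 60 sacks
  M3–B3: 25 sacks
Total cost = €2410.
(Supply check: M1 ships 40; M2 ships 40; M3 ships 85.)

2410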